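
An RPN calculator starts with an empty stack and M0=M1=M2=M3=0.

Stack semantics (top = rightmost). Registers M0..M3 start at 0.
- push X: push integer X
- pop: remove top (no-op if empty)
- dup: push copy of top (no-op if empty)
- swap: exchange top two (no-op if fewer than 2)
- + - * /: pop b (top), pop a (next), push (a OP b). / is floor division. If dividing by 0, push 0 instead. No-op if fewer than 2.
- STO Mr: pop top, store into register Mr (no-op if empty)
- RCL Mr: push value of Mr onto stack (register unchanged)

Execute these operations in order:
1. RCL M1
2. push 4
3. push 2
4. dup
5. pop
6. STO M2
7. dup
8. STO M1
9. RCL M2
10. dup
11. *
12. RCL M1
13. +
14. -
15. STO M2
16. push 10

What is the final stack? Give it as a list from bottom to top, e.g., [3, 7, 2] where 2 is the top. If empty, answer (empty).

After op 1 (RCL M1): stack=[0] mem=[0,0,0,0]
After op 2 (push 4): stack=[0,4] mem=[0,0,0,0]
After op 3 (push 2): stack=[0,4,2] mem=[0,0,0,0]
After op 4 (dup): stack=[0,4,2,2] mem=[0,0,0,0]
After op 5 (pop): stack=[0,4,2] mem=[0,0,0,0]
After op 6 (STO M2): stack=[0,4] mem=[0,0,2,0]
After op 7 (dup): stack=[0,4,4] mem=[0,0,2,0]
After op 8 (STO M1): stack=[0,4] mem=[0,4,2,0]
After op 9 (RCL M2): stack=[0,4,2] mem=[0,4,2,0]
After op 10 (dup): stack=[0,4,2,2] mem=[0,4,2,0]
After op 11 (*): stack=[0,4,4] mem=[0,4,2,0]
After op 12 (RCL M1): stack=[0,4,4,4] mem=[0,4,2,0]
After op 13 (+): stack=[0,4,8] mem=[0,4,2,0]
After op 14 (-): stack=[0,-4] mem=[0,4,2,0]
After op 15 (STO M2): stack=[0] mem=[0,4,-4,0]
After op 16 (push 10): stack=[0,10] mem=[0,4,-4,0]

Answer: [0, 10]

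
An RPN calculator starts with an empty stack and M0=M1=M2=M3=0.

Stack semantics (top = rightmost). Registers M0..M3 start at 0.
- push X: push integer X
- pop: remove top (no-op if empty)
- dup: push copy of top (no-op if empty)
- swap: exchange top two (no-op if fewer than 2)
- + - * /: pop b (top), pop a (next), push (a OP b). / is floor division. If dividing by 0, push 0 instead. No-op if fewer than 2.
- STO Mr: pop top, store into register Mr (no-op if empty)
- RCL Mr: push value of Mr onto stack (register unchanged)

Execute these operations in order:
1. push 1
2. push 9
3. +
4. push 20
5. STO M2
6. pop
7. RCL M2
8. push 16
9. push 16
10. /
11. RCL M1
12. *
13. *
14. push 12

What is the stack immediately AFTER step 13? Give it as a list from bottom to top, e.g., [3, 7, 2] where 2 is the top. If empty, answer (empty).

After op 1 (push 1): stack=[1] mem=[0,0,0,0]
After op 2 (push 9): stack=[1,9] mem=[0,0,0,0]
After op 3 (+): stack=[10] mem=[0,0,0,0]
After op 4 (push 20): stack=[10,20] mem=[0,0,0,0]
After op 5 (STO M2): stack=[10] mem=[0,0,20,0]
After op 6 (pop): stack=[empty] mem=[0,0,20,0]
After op 7 (RCL M2): stack=[20] mem=[0,0,20,0]
After op 8 (push 16): stack=[20,16] mem=[0,0,20,0]
After op 9 (push 16): stack=[20,16,16] mem=[0,0,20,0]
After op 10 (/): stack=[20,1] mem=[0,0,20,0]
After op 11 (RCL M1): stack=[20,1,0] mem=[0,0,20,0]
After op 12 (*): stack=[20,0] mem=[0,0,20,0]
After op 13 (*): stack=[0] mem=[0,0,20,0]

[0]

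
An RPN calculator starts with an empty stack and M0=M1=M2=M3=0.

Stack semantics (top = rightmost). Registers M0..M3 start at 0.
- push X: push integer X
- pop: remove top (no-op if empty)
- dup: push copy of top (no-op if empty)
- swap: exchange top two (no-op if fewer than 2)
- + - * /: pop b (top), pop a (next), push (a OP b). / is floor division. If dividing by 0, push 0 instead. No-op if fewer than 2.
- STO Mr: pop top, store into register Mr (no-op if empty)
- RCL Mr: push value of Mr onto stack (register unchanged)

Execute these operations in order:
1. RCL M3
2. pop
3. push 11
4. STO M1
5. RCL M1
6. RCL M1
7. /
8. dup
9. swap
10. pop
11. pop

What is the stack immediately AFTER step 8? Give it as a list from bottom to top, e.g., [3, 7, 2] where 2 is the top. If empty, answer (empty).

After op 1 (RCL M3): stack=[0] mem=[0,0,0,0]
After op 2 (pop): stack=[empty] mem=[0,0,0,0]
After op 3 (push 11): stack=[11] mem=[0,0,0,0]
After op 4 (STO M1): stack=[empty] mem=[0,11,0,0]
After op 5 (RCL M1): stack=[11] mem=[0,11,0,0]
After op 6 (RCL M1): stack=[11,11] mem=[0,11,0,0]
After op 7 (/): stack=[1] mem=[0,11,0,0]
After op 8 (dup): stack=[1,1] mem=[0,11,0,0]

[1, 1]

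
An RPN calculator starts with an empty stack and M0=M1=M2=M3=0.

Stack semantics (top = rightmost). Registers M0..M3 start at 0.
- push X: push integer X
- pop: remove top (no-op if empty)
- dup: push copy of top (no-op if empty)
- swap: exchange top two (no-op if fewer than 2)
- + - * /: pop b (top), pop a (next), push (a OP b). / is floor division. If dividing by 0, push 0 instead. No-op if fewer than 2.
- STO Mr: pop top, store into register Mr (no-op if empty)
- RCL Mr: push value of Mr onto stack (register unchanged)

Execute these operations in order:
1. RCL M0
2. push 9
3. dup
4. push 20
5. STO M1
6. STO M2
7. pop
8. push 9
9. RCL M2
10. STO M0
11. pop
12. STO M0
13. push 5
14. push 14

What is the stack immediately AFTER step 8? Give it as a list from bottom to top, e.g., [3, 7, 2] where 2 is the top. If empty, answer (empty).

After op 1 (RCL M0): stack=[0] mem=[0,0,0,0]
After op 2 (push 9): stack=[0,9] mem=[0,0,0,0]
After op 3 (dup): stack=[0,9,9] mem=[0,0,0,0]
After op 4 (push 20): stack=[0,9,9,20] mem=[0,0,0,0]
After op 5 (STO M1): stack=[0,9,9] mem=[0,20,0,0]
After op 6 (STO M2): stack=[0,9] mem=[0,20,9,0]
After op 7 (pop): stack=[0] mem=[0,20,9,0]
After op 8 (push 9): stack=[0,9] mem=[0,20,9,0]

[0, 9]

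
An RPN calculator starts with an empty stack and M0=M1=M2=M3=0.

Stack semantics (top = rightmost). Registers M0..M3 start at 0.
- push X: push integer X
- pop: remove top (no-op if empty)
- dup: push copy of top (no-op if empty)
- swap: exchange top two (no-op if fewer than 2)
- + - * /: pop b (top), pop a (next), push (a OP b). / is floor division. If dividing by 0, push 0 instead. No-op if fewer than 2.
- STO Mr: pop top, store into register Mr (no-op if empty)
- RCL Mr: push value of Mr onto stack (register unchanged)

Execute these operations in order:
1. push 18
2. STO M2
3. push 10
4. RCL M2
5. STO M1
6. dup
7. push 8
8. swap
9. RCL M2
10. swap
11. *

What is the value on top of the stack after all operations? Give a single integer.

After op 1 (push 18): stack=[18] mem=[0,0,0,0]
After op 2 (STO M2): stack=[empty] mem=[0,0,18,0]
After op 3 (push 10): stack=[10] mem=[0,0,18,0]
After op 4 (RCL M2): stack=[10,18] mem=[0,0,18,0]
After op 5 (STO M1): stack=[10] mem=[0,18,18,0]
After op 6 (dup): stack=[10,10] mem=[0,18,18,0]
After op 7 (push 8): stack=[10,10,8] mem=[0,18,18,0]
After op 8 (swap): stack=[10,8,10] mem=[0,18,18,0]
After op 9 (RCL M2): stack=[10,8,10,18] mem=[0,18,18,0]
After op 10 (swap): stack=[10,8,18,10] mem=[0,18,18,0]
After op 11 (*): stack=[10,8,180] mem=[0,18,18,0]

Answer: 180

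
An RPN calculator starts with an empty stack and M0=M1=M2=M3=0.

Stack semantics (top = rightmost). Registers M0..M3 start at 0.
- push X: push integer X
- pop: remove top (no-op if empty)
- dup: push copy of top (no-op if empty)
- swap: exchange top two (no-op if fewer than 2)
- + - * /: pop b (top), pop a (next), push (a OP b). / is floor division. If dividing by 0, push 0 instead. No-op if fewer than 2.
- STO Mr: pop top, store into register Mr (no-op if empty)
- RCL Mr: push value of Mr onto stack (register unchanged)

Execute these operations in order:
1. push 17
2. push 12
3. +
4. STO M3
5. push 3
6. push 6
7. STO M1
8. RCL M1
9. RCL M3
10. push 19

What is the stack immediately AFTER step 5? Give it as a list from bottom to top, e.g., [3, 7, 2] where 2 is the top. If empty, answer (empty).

After op 1 (push 17): stack=[17] mem=[0,0,0,0]
After op 2 (push 12): stack=[17,12] mem=[0,0,0,0]
After op 3 (+): stack=[29] mem=[0,0,0,0]
After op 4 (STO M3): stack=[empty] mem=[0,0,0,29]
After op 5 (push 3): stack=[3] mem=[0,0,0,29]

[3]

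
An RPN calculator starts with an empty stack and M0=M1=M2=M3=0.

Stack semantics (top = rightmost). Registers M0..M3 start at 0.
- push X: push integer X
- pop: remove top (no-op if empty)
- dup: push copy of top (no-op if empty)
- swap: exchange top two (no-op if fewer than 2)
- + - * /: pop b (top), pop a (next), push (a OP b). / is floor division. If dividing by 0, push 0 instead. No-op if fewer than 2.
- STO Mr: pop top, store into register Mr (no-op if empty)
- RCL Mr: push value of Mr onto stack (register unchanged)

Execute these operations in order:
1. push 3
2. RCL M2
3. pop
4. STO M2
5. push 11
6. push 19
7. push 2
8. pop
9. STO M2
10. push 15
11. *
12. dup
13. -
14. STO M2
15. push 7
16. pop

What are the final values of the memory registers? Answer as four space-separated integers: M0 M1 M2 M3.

Answer: 0 0 0 0

Derivation:
After op 1 (push 3): stack=[3] mem=[0,0,0,0]
After op 2 (RCL M2): stack=[3,0] mem=[0,0,0,0]
After op 3 (pop): stack=[3] mem=[0,0,0,0]
After op 4 (STO M2): stack=[empty] mem=[0,0,3,0]
After op 5 (push 11): stack=[11] mem=[0,0,3,0]
After op 6 (push 19): stack=[11,19] mem=[0,0,3,0]
After op 7 (push 2): stack=[11,19,2] mem=[0,0,3,0]
After op 8 (pop): stack=[11,19] mem=[0,0,3,0]
After op 9 (STO M2): stack=[11] mem=[0,0,19,0]
After op 10 (push 15): stack=[11,15] mem=[0,0,19,0]
After op 11 (*): stack=[165] mem=[0,0,19,0]
After op 12 (dup): stack=[165,165] mem=[0,0,19,0]
After op 13 (-): stack=[0] mem=[0,0,19,0]
After op 14 (STO M2): stack=[empty] mem=[0,0,0,0]
After op 15 (push 7): stack=[7] mem=[0,0,0,0]
After op 16 (pop): stack=[empty] mem=[0,0,0,0]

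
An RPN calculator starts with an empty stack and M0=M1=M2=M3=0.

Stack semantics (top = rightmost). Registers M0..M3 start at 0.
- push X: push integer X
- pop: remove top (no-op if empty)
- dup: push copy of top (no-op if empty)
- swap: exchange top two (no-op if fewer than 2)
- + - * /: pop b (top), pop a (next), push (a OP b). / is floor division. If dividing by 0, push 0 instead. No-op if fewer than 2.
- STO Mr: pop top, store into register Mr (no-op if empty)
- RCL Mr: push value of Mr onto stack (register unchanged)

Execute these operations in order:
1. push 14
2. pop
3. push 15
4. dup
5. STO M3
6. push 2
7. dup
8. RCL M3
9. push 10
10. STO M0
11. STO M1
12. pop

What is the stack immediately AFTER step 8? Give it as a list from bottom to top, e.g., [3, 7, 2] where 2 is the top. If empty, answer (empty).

After op 1 (push 14): stack=[14] mem=[0,0,0,0]
After op 2 (pop): stack=[empty] mem=[0,0,0,0]
After op 3 (push 15): stack=[15] mem=[0,0,0,0]
After op 4 (dup): stack=[15,15] mem=[0,0,0,0]
After op 5 (STO M3): stack=[15] mem=[0,0,0,15]
After op 6 (push 2): stack=[15,2] mem=[0,0,0,15]
After op 7 (dup): stack=[15,2,2] mem=[0,0,0,15]
After op 8 (RCL M3): stack=[15,2,2,15] mem=[0,0,0,15]

[15, 2, 2, 15]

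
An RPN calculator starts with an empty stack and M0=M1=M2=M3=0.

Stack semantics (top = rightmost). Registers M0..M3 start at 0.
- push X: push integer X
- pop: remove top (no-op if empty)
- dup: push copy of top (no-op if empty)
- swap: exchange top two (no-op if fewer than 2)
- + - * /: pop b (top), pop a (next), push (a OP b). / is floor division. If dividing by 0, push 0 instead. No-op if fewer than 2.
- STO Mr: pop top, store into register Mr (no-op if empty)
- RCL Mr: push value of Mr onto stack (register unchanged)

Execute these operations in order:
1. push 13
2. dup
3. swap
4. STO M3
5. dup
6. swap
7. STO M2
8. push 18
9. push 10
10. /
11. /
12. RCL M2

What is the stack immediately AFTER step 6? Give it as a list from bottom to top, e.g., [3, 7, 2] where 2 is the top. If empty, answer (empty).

After op 1 (push 13): stack=[13] mem=[0,0,0,0]
After op 2 (dup): stack=[13,13] mem=[0,0,0,0]
After op 3 (swap): stack=[13,13] mem=[0,0,0,0]
After op 4 (STO M3): stack=[13] mem=[0,0,0,13]
After op 5 (dup): stack=[13,13] mem=[0,0,0,13]
After op 6 (swap): stack=[13,13] mem=[0,0,0,13]

[13, 13]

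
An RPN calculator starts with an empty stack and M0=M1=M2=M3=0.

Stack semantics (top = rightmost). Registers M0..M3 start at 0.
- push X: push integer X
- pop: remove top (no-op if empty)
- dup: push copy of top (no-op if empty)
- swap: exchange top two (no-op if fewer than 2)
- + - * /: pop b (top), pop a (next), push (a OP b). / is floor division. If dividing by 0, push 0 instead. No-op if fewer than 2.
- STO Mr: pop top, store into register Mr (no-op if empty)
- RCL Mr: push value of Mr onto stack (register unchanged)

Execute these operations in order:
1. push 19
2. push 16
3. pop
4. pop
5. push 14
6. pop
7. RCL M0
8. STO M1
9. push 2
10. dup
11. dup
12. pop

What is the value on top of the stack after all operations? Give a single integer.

After op 1 (push 19): stack=[19] mem=[0,0,0,0]
After op 2 (push 16): stack=[19,16] mem=[0,0,0,0]
After op 3 (pop): stack=[19] mem=[0,0,0,0]
After op 4 (pop): stack=[empty] mem=[0,0,0,0]
After op 5 (push 14): stack=[14] mem=[0,0,0,0]
After op 6 (pop): stack=[empty] mem=[0,0,0,0]
After op 7 (RCL M0): stack=[0] mem=[0,0,0,0]
After op 8 (STO M1): stack=[empty] mem=[0,0,0,0]
After op 9 (push 2): stack=[2] mem=[0,0,0,0]
After op 10 (dup): stack=[2,2] mem=[0,0,0,0]
After op 11 (dup): stack=[2,2,2] mem=[0,0,0,0]
After op 12 (pop): stack=[2,2] mem=[0,0,0,0]

Answer: 2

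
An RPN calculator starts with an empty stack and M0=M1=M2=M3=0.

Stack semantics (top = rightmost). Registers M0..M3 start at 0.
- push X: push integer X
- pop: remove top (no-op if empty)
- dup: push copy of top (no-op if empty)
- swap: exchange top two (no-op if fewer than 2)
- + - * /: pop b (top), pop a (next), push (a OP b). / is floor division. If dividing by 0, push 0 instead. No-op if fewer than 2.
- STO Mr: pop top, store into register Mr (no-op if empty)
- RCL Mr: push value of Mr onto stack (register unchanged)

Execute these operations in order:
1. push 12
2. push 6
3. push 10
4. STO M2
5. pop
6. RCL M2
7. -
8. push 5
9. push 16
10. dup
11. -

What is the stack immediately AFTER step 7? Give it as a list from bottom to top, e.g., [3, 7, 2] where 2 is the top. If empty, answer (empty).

After op 1 (push 12): stack=[12] mem=[0,0,0,0]
After op 2 (push 6): stack=[12,6] mem=[0,0,0,0]
After op 3 (push 10): stack=[12,6,10] mem=[0,0,0,0]
After op 4 (STO M2): stack=[12,6] mem=[0,0,10,0]
After op 5 (pop): stack=[12] mem=[0,0,10,0]
After op 6 (RCL M2): stack=[12,10] mem=[0,0,10,0]
After op 7 (-): stack=[2] mem=[0,0,10,0]

[2]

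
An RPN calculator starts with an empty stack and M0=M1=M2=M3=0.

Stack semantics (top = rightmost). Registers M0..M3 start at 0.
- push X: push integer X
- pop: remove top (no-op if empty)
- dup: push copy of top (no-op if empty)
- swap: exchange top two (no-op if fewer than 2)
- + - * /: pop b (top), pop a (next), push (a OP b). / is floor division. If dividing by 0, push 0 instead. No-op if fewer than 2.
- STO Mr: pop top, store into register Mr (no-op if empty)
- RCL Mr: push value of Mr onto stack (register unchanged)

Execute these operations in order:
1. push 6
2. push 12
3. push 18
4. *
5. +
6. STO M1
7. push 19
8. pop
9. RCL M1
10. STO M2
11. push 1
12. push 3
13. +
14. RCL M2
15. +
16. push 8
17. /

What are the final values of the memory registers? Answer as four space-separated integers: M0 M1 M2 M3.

After op 1 (push 6): stack=[6] mem=[0,0,0,0]
After op 2 (push 12): stack=[6,12] mem=[0,0,0,0]
After op 3 (push 18): stack=[6,12,18] mem=[0,0,0,0]
After op 4 (*): stack=[6,216] mem=[0,0,0,0]
After op 5 (+): stack=[222] mem=[0,0,0,0]
After op 6 (STO M1): stack=[empty] mem=[0,222,0,0]
After op 7 (push 19): stack=[19] mem=[0,222,0,0]
After op 8 (pop): stack=[empty] mem=[0,222,0,0]
After op 9 (RCL M1): stack=[222] mem=[0,222,0,0]
After op 10 (STO M2): stack=[empty] mem=[0,222,222,0]
After op 11 (push 1): stack=[1] mem=[0,222,222,0]
After op 12 (push 3): stack=[1,3] mem=[0,222,222,0]
After op 13 (+): stack=[4] mem=[0,222,222,0]
After op 14 (RCL M2): stack=[4,222] mem=[0,222,222,0]
After op 15 (+): stack=[226] mem=[0,222,222,0]
After op 16 (push 8): stack=[226,8] mem=[0,222,222,0]
After op 17 (/): stack=[28] mem=[0,222,222,0]

Answer: 0 222 222 0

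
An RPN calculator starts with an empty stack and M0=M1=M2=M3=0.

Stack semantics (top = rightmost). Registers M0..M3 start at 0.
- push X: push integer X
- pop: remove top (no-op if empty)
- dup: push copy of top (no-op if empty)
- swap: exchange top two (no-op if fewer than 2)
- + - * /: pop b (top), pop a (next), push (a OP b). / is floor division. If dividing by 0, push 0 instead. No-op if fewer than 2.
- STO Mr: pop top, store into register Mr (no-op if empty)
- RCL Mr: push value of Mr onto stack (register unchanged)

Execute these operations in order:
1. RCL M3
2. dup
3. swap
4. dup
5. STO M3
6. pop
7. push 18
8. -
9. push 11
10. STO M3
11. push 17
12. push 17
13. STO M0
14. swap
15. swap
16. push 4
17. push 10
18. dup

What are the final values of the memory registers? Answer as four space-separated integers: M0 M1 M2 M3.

Answer: 17 0 0 11

Derivation:
After op 1 (RCL M3): stack=[0] mem=[0,0,0,0]
After op 2 (dup): stack=[0,0] mem=[0,0,0,0]
After op 3 (swap): stack=[0,0] mem=[0,0,0,0]
After op 4 (dup): stack=[0,0,0] mem=[0,0,0,0]
After op 5 (STO M3): stack=[0,0] mem=[0,0,0,0]
After op 6 (pop): stack=[0] mem=[0,0,0,0]
After op 7 (push 18): stack=[0,18] mem=[0,0,0,0]
After op 8 (-): stack=[-18] mem=[0,0,0,0]
After op 9 (push 11): stack=[-18,11] mem=[0,0,0,0]
After op 10 (STO M3): stack=[-18] mem=[0,0,0,11]
After op 11 (push 17): stack=[-18,17] mem=[0,0,0,11]
After op 12 (push 17): stack=[-18,17,17] mem=[0,0,0,11]
After op 13 (STO M0): stack=[-18,17] mem=[17,0,0,11]
After op 14 (swap): stack=[17,-18] mem=[17,0,0,11]
After op 15 (swap): stack=[-18,17] mem=[17,0,0,11]
After op 16 (push 4): stack=[-18,17,4] mem=[17,0,0,11]
After op 17 (push 10): stack=[-18,17,4,10] mem=[17,0,0,11]
After op 18 (dup): stack=[-18,17,4,10,10] mem=[17,0,0,11]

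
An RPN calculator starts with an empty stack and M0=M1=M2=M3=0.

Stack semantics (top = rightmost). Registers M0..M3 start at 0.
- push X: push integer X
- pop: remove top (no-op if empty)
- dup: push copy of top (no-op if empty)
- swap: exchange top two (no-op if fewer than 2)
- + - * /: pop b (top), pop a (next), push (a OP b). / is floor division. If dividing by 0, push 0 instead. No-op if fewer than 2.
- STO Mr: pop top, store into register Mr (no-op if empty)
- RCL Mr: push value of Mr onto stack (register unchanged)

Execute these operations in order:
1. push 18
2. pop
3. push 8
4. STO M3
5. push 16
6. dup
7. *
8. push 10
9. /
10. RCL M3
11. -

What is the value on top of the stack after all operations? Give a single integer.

After op 1 (push 18): stack=[18] mem=[0,0,0,0]
After op 2 (pop): stack=[empty] mem=[0,0,0,0]
After op 3 (push 8): stack=[8] mem=[0,0,0,0]
After op 4 (STO M3): stack=[empty] mem=[0,0,0,8]
After op 5 (push 16): stack=[16] mem=[0,0,0,8]
After op 6 (dup): stack=[16,16] mem=[0,0,0,8]
After op 7 (*): stack=[256] mem=[0,0,0,8]
After op 8 (push 10): stack=[256,10] mem=[0,0,0,8]
After op 9 (/): stack=[25] mem=[0,0,0,8]
After op 10 (RCL M3): stack=[25,8] mem=[0,0,0,8]
After op 11 (-): stack=[17] mem=[0,0,0,8]

Answer: 17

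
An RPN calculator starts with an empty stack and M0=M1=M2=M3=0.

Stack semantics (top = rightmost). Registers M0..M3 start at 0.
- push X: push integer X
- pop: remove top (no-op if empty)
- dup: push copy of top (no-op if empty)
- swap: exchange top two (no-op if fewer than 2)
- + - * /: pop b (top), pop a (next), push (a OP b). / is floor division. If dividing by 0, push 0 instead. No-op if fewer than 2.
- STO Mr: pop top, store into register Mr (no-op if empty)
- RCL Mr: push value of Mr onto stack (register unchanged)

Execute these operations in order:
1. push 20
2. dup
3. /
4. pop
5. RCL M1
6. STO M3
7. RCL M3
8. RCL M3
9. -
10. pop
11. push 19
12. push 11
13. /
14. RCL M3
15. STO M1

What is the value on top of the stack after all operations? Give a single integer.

Answer: 1

Derivation:
After op 1 (push 20): stack=[20] mem=[0,0,0,0]
After op 2 (dup): stack=[20,20] mem=[0,0,0,0]
After op 3 (/): stack=[1] mem=[0,0,0,0]
After op 4 (pop): stack=[empty] mem=[0,0,0,0]
After op 5 (RCL M1): stack=[0] mem=[0,0,0,0]
After op 6 (STO M3): stack=[empty] mem=[0,0,0,0]
After op 7 (RCL M3): stack=[0] mem=[0,0,0,0]
After op 8 (RCL M3): stack=[0,0] mem=[0,0,0,0]
After op 9 (-): stack=[0] mem=[0,0,0,0]
After op 10 (pop): stack=[empty] mem=[0,0,0,0]
After op 11 (push 19): stack=[19] mem=[0,0,0,0]
After op 12 (push 11): stack=[19,11] mem=[0,0,0,0]
After op 13 (/): stack=[1] mem=[0,0,0,0]
After op 14 (RCL M3): stack=[1,0] mem=[0,0,0,0]
After op 15 (STO M1): stack=[1] mem=[0,0,0,0]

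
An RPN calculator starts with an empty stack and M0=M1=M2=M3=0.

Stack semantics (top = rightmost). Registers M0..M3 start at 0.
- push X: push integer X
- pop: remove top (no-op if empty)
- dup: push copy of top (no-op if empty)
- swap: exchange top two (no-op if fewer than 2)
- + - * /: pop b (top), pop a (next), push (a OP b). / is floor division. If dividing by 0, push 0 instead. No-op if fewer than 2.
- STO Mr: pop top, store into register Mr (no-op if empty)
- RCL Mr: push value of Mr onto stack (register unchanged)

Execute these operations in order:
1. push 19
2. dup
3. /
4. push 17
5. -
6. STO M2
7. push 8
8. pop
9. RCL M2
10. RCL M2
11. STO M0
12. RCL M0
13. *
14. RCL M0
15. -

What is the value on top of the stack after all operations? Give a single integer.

Answer: 272

Derivation:
After op 1 (push 19): stack=[19] mem=[0,0,0,0]
After op 2 (dup): stack=[19,19] mem=[0,0,0,0]
After op 3 (/): stack=[1] mem=[0,0,0,0]
After op 4 (push 17): stack=[1,17] mem=[0,0,0,0]
After op 5 (-): stack=[-16] mem=[0,0,0,0]
After op 6 (STO M2): stack=[empty] mem=[0,0,-16,0]
After op 7 (push 8): stack=[8] mem=[0,0,-16,0]
After op 8 (pop): stack=[empty] mem=[0,0,-16,0]
After op 9 (RCL M2): stack=[-16] mem=[0,0,-16,0]
After op 10 (RCL M2): stack=[-16,-16] mem=[0,0,-16,0]
After op 11 (STO M0): stack=[-16] mem=[-16,0,-16,0]
After op 12 (RCL M0): stack=[-16,-16] mem=[-16,0,-16,0]
After op 13 (*): stack=[256] mem=[-16,0,-16,0]
After op 14 (RCL M0): stack=[256,-16] mem=[-16,0,-16,0]
After op 15 (-): stack=[272] mem=[-16,0,-16,0]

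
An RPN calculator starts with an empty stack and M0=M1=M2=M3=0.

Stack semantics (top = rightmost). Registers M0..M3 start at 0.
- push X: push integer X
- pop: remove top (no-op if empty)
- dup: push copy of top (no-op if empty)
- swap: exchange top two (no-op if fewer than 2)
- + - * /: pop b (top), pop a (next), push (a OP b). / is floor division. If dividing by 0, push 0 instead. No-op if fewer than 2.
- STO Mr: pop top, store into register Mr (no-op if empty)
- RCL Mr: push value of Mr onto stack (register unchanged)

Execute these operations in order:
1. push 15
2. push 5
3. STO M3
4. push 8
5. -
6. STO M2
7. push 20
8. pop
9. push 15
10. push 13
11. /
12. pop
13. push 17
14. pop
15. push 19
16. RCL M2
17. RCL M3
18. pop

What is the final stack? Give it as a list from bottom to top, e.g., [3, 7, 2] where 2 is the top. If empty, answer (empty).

After op 1 (push 15): stack=[15] mem=[0,0,0,0]
After op 2 (push 5): stack=[15,5] mem=[0,0,0,0]
After op 3 (STO M3): stack=[15] mem=[0,0,0,5]
After op 4 (push 8): stack=[15,8] mem=[0,0,0,5]
After op 5 (-): stack=[7] mem=[0,0,0,5]
After op 6 (STO M2): stack=[empty] mem=[0,0,7,5]
After op 7 (push 20): stack=[20] mem=[0,0,7,5]
After op 8 (pop): stack=[empty] mem=[0,0,7,5]
After op 9 (push 15): stack=[15] mem=[0,0,7,5]
After op 10 (push 13): stack=[15,13] mem=[0,0,7,5]
After op 11 (/): stack=[1] mem=[0,0,7,5]
After op 12 (pop): stack=[empty] mem=[0,0,7,5]
After op 13 (push 17): stack=[17] mem=[0,0,7,5]
After op 14 (pop): stack=[empty] mem=[0,0,7,5]
After op 15 (push 19): stack=[19] mem=[0,0,7,5]
After op 16 (RCL M2): stack=[19,7] mem=[0,0,7,5]
After op 17 (RCL M3): stack=[19,7,5] mem=[0,0,7,5]
After op 18 (pop): stack=[19,7] mem=[0,0,7,5]

Answer: [19, 7]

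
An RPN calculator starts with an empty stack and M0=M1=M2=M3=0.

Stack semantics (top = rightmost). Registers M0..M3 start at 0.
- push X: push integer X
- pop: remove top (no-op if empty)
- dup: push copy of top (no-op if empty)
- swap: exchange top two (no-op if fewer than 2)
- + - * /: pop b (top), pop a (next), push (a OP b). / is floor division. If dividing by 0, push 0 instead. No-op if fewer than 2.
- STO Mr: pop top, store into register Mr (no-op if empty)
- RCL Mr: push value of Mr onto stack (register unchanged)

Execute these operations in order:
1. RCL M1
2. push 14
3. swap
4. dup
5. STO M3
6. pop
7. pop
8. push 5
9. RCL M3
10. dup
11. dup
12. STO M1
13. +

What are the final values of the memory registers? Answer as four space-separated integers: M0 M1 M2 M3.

Answer: 0 0 0 0

Derivation:
After op 1 (RCL M1): stack=[0] mem=[0,0,0,0]
After op 2 (push 14): stack=[0,14] mem=[0,0,0,0]
After op 3 (swap): stack=[14,0] mem=[0,0,0,0]
After op 4 (dup): stack=[14,0,0] mem=[0,0,0,0]
After op 5 (STO M3): stack=[14,0] mem=[0,0,0,0]
After op 6 (pop): stack=[14] mem=[0,0,0,0]
After op 7 (pop): stack=[empty] mem=[0,0,0,0]
After op 8 (push 5): stack=[5] mem=[0,0,0,0]
After op 9 (RCL M3): stack=[5,0] mem=[0,0,0,0]
After op 10 (dup): stack=[5,0,0] mem=[0,0,0,0]
After op 11 (dup): stack=[5,0,0,0] mem=[0,0,0,0]
After op 12 (STO M1): stack=[5,0,0] mem=[0,0,0,0]
After op 13 (+): stack=[5,0] mem=[0,0,0,0]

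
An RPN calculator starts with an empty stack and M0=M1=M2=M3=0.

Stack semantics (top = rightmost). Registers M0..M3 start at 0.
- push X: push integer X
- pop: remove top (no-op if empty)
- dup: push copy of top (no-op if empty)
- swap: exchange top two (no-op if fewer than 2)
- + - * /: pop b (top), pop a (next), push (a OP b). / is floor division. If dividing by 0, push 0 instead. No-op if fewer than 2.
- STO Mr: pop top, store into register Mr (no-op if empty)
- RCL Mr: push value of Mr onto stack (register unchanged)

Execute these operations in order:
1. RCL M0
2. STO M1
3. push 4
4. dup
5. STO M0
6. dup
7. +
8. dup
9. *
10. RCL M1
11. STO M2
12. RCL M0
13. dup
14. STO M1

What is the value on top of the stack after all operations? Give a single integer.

Answer: 4

Derivation:
After op 1 (RCL M0): stack=[0] mem=[0,0,0,0]
After op 2 (STO M1): stack=[empty] mem=[0,0,0,0]
After op 3 (push 4): stack=[4] mem=[0,0,0,0]
After op 4 (dup): stack=[4,4] mem=[0,0,0,0]
After op 5 (STO M0): stack=[4] mem=[4,0,0,0]
After op 6 (dup): stack=[4,4] mem=[4,0,0,0]
After op 7 (+): stack=[8] mem=[4,0,0,0]
After op 8 (dup): stack=[8,8] mem=[4,0,0,0]
After op 9 (*): stack=[64] mem=[4,0,0,0]
After op 10 (RCL M1): stack=[64,0] mem=[4,0,0,0]
After op 11 (STO M2): stack=[64] mem=[4,0,0,0]
After op 12 (RCL M0): stack=[64,4] mem=[4,0,0,0]
After op 13 (dup): stack=[64,4,4] mem=[4,0,0,0]
After op 14 (STO M1): stack=[64,4] mem=[4,4,0,0]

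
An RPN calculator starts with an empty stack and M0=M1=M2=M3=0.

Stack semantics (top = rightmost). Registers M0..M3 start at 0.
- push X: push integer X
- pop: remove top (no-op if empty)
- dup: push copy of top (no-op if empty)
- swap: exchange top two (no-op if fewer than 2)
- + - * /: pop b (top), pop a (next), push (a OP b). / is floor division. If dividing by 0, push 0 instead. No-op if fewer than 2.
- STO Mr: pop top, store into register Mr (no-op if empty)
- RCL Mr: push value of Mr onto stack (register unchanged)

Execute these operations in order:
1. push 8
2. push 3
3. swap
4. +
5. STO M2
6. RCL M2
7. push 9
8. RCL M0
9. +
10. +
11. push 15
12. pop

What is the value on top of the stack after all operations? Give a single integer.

After op 1 (push 8): stack=[8] mem=[0,0,0,0]
After op 2 (push 3): stack=[8,3] mem=[0,0,0,0]
After op 3 (swap): stack=[3,8] mem=[0,0,0,0]
After op 4 (+): stack=[11] mem=[0,0,0,0]
After op 5 (STO M2): stack=[empty] mem=[0,0,11,0]
After op 6 (RCL M2): stack=[11] mem=[0,0,11,0]
After op 7 (push 9): stack=[11,9] mem=[0,0,11,0]
After op 8 (RCL M0): stack=[11,9,0] mem=[0,0,11,0]
After op 9 (+): stack=[11,9] mem=[0,0,11,0]
After op 10 (+): stack=[20] mem=[0,0,11,0]
After op 11 (push 15): stack=[20,15] mem=[0,0,11,0]
After op 12 (pop): stack=[20] mem=[0,0,11,0]

Answer: 20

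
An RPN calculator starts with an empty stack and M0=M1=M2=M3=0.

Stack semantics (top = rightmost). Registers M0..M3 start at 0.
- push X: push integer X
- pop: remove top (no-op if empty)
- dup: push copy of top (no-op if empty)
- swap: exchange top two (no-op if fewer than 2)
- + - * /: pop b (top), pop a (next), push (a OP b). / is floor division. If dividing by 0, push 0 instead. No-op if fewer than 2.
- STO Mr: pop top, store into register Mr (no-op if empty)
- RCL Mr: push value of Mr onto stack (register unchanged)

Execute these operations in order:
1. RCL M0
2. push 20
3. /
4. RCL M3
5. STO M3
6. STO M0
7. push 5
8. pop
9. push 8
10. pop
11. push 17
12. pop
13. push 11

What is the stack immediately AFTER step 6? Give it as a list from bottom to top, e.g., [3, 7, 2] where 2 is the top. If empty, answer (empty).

After op 1 (RCL M0): stack=[0] mem=[0,0,0,0]
After op 2 (push 20): stack=[0,20] mem=[0,0,0,0]
After op 3 (/): stack=[0] mem=[0,0,0,0]
After op 4 (RCL M3): stack=[0,0] mem=[0,0,0,0]
After op 5 (STO M3): stack=[0] mem=[0,0,0,0]
After op 6 (STO M0): stack=[empty] mem=[0,0,0,0]

(empty)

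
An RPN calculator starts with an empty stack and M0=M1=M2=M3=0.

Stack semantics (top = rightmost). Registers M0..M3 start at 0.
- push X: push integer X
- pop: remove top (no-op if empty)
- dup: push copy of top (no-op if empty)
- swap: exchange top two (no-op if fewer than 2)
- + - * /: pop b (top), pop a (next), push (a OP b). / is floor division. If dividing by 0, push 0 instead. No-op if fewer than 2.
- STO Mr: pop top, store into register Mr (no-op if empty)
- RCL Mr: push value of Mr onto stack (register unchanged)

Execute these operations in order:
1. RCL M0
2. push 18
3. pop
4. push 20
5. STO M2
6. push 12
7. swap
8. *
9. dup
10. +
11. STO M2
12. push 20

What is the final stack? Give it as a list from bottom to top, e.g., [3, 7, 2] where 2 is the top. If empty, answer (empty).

After op 1 (RCL M0): stack=[0] mem=[0,0,0,0]
After op 2 (push 18): stack=[0,18] mem=[0,0,0,0]
After op 3 (pop): stack=[0] mem=[0,0,0,0]
After op 4 (push 20): stack=[0,20] mem=[0,0,0,0]
After op 5 (STO M2): stack=[0] mem=[0,0,20,0]
After op 6 (push 12): stack=[0,12] mem=[0,0,20,0]
After op 7 (swap): stack=[12,0] mem=[0,0,20,0]
After op 8 (*): stack=[0] mem=[0,0,20,0]
After op 9 (dup): stack=[0,0] mem=[0,0,20,0]
After op 10 (+): stack=[0] mem=[0,0,20,0]
After op 11 (STO M2): stack=[empty] mem=[0,0,0,0]
After op 12 (push 20): stack=[20] mem=[0,0,0,0]

Answer: [20]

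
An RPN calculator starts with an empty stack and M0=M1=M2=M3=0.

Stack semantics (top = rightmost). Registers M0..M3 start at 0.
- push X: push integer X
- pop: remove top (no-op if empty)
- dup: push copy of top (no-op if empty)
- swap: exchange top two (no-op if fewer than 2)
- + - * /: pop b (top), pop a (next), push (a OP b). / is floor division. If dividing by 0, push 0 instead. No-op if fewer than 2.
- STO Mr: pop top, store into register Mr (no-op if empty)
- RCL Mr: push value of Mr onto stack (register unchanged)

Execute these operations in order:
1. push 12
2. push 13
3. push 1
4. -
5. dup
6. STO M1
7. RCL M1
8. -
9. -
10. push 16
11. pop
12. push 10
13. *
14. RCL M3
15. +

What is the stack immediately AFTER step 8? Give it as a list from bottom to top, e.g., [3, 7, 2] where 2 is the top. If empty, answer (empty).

After op 1 (push 12): stack=[12] mem=[0,0,0,0]
After op 2 (push 13): stack=[12,13] mem=[0,0,0,0]
After op 3 (push 1): stack=[12,13,1] mem=[0,0,0,0]
After op 4 (-): stack=[12,12] mem=[0,0,0,0]
After op 5 (dup): stack=[12,12,12] mem=[0,0,0,0]
After op 6 (STO M1): stack=[12,12] mem=[0,12,0,0]
After op 7 (RCL M1): stack=[12,12,12] mem=[0,12,0,0]
After op 8 (-): stack=[12,0] mem=[0,12,0,0]

[12, 0]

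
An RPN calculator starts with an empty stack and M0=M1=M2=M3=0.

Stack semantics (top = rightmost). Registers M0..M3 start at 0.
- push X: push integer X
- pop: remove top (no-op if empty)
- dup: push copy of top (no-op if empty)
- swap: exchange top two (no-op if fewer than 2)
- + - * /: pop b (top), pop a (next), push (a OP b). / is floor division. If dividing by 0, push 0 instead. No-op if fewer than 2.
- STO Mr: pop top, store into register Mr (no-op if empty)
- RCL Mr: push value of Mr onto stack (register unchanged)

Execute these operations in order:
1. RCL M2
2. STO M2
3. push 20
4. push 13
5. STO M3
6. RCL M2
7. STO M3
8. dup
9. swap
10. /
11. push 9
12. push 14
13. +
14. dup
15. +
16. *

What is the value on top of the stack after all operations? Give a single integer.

Answer: 46

Derivation:
After op 1 (RCL M2): stack=[0] mem=[0,0,0,0]
After op 2 (STO M2): stack=[empty] mem=[0,0,0,0]
After op 3 (push 20): stack=[20] mem=[0,0,0,0]
After op 4 (push 13): stack=[20,13] mem=[0,0,0,0]
After op 5 (STO M3): stack=[20] mem=[0,0,0,13]
After op 6 (RCL M2): stack=[20,0] mem=[0,0,0,13]
After op 7 (STO M3): stack=[20] mem=[0,0,0,0]
After op 8 (dup): stack=[20,20] mem=[0,0,0,0]
After op 9 (swap): stack=[20,20] mem=[0,0,0,0]
After op 10 (/): stack=[1] mem=[0,0,0,0]
After op 11 (push 9): stack=[1,9] mem=[0,0,0,0]
After op 12 (push 14): stack=[1,9,14] mem=[0,0,0,0]
After op 13 (+): stack=[1,23] mem=[0,0,0,0]
After op 14 (dup): stack=[1,23,23] mem=[0,0,0,0]
After op 15 (+): stack=[1,46] mem=[0,0,0,0]
After op 16 (*): stack=[46] mem=[0,0,0,0]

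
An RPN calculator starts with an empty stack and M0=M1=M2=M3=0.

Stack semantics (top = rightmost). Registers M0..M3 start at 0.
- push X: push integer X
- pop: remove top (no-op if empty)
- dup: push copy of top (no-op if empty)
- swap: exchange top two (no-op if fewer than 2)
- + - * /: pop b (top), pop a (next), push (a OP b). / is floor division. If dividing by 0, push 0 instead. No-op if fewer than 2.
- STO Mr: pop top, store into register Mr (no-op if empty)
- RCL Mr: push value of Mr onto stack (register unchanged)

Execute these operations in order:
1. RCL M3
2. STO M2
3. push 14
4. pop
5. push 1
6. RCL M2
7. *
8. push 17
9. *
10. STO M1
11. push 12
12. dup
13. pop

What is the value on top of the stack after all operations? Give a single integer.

Answer: 12

Derivation:
After op 1 (RCL M3): stack=[0] mem=[0,0,0,0]
After op 2 (STO M2): stack=[empty] mem=[0,0,0,0]
After op 3 (push 14): stack=[14] mem=[0,0,0,0]
After op 4 (pop): stack=[empty] mem=[0,0,0,0]
After op 5 (push 1): stack=[1] mem=[0,0,0,0]
After op 6 (RCL M2): stack=[1,0] mem=[0,0,0,0]
After op 7 (*): stack=[0] mem=[0,0,0,0]
After op 8 (push 17): stack=[0,17] mem=[0,0,0,0]
After op 9 (*): stack=[0] mem=[0,0,0,0]
After op 10 (STO M1): stack=[empty] mem=[0,0,0,0]
After op 11 (push 12): stack=[12] mem=[0,0,0,0]
After op 12 (dup): stack=[12,12] mem=[0,0,0,0]
After op 13 (pop): stack=[12] mem=[0,0,0,0]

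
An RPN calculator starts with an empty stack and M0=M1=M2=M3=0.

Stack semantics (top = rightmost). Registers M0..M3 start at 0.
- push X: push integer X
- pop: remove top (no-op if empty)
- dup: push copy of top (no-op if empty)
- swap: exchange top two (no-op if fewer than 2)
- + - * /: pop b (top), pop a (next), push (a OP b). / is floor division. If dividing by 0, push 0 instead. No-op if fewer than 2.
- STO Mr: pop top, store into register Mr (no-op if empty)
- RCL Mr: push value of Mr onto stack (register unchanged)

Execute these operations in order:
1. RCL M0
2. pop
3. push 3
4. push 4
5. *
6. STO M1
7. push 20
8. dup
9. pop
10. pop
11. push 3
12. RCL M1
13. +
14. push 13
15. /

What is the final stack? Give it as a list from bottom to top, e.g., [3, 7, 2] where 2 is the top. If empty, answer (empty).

Answer: [1]

Derivation:
After op 1 (RCL M0): stack=[0] mem=[0,0,0,0]
After op 2 (pop): stack=[empty] mem=[0,0,0,0]
After op 3 (push 3): stack=[3] mem=[0,0,0,0]
After op 4 (push 4): stack=[3,4] mem=[0,0,0,0]
After op 5 (*): stack=[12] mem=[0,0,0,0]
After op 6 (STO M1): stack=[empty] mem=[0,12,0,0]
After op 7 (push 20): stack=[20] mem=[0,12,0,0]
After op 8 (dup): stack=[20,20] mem=[0,12,0,0]
After op 9 (pop): stack=[20] mem=[0,12,0,0]
After op 10 (pop): stack=[empty] mem=[0,12,0,0]
After op 11 (push 3): stack=[3] mem=[0,12,0,0]
After op 12 (RCL M1): stack=[3,12] mem=[0,12,0,0]
After op 13 (+): stack=[15] mem=[0,12,0,0]
After op 14 (push 13): stack=[15,13] mem=[0,12,0,0]
After op 15 (/): stack=[1] mem=[0,12,0,0]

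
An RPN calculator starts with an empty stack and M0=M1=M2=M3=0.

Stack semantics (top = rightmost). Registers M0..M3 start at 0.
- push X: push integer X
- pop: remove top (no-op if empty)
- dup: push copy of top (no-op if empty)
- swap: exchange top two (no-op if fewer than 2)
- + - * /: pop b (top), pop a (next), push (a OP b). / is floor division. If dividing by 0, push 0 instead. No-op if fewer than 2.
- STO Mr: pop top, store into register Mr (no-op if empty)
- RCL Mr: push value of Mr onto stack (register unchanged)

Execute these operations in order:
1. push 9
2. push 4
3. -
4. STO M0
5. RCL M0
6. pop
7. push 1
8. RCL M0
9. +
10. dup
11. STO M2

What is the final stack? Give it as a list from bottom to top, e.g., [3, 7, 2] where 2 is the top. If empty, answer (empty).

After op 1 (push 9): stack=[9] mem=[0,0,0,0]
After op 2 (push 4): stack=[9,4] mem=[0,0,0,0]
After op 3 (-): stack=[5] mem=[0,0,0,0]
After op 4 (STO M0): stack=[empty] mem=[5,0,0,0]
After op 5 (RCL M0): stack=[5] mem=[5,0,0,0]
After op 6 (pop): stack=[empty] mem=[5,0,0,0]
After op 7 (push 1): stack=[1] mem=[5,0,0,0]
After op 8 (RCL M0): stack=[1,5] mem=[5,0,0,0]
After op 9 (+): stack=[6] mem=[5,0,0,0]
After op 10 (dup): stack=[6,6] mem=[5,0,0,0]
After op 11 (STO M2): stack=[6] mem=[5,0,6,0]

Answer: [6]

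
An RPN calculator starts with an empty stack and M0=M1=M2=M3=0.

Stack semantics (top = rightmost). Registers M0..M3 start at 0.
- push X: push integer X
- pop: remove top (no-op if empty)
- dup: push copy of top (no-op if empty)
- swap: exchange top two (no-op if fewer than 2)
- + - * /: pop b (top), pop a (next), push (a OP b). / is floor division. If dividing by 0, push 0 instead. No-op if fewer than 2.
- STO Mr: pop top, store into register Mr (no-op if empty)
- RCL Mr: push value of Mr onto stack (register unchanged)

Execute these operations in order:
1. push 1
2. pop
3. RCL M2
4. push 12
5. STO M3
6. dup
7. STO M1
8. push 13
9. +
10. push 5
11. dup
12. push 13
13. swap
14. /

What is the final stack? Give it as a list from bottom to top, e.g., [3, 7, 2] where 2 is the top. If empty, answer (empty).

Answer: [13, 5, 2]

Derivation:
After op 1 (push 1): stack=[1] mem=[0,0,0,0]
After op 2 (pop): stack=[empty] mem=[0,0,0,0]
After op 3 (RCL M2): stack=[0] mem=[0,0,0,0]
After op 4 (push 12): stack=[0,12] mem=[0,0,0,0]
After op 5 (STO M3): stack=[0] mem=[0,0,0,12]
After op 6 (dup): stack=[0,0] mem=[0,0,0,12]
After op 7 (STO M1): stack=[0] mem=[0,0,0,12]
After op 8 (push 13): stack=[0,13] mem=[0,0,0,12]
After op 9 (+): stack=[13] mem=[0,0,0,12]
After op 10 (push 5): stack=[13,5] mem=[0,0,0,12]
After op 11 (dup): stack=[13,5,5] mem=[0,0,0,12]
After op 12 (push 13): stack=[13,5,5,13] mem=[0,0,0,12]
After op 13 (swap): stack=[13,5,13,5] mem=[0,0,0,12]
After op 14 (/): stack=[13,5,2] mem=[0,0,0,12]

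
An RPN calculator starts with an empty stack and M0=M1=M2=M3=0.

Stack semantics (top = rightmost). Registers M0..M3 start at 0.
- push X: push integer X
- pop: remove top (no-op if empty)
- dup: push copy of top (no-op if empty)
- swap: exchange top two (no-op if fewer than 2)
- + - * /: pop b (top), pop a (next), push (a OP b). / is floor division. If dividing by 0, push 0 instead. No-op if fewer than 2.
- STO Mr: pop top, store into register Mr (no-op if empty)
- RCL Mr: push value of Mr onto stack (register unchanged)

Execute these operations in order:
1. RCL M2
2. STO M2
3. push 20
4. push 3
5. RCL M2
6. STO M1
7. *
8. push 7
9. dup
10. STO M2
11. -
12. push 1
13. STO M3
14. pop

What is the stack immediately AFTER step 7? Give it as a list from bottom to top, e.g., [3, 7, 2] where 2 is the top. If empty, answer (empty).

After op 1 (RCL M2): stack=[0] mem=[0,0,0,0]
After op 2 (STO M2): stack=[empty] mem=[0,0,0,0]
After op 3 (push 20): stack=[20] mem=[0,0,0,0]
After op 4 (push 3): stack=[20,3] mem=[0,0,0,0]
After op 5 (RCL M2): stack=[20,3,0] mem=[0,0,0,0]
After op 6 (STO M1): stack=[20,3] mem=[0,0,0,0]
After op 7 (*): stack=[60] mem=[0,0,0,0]

[60]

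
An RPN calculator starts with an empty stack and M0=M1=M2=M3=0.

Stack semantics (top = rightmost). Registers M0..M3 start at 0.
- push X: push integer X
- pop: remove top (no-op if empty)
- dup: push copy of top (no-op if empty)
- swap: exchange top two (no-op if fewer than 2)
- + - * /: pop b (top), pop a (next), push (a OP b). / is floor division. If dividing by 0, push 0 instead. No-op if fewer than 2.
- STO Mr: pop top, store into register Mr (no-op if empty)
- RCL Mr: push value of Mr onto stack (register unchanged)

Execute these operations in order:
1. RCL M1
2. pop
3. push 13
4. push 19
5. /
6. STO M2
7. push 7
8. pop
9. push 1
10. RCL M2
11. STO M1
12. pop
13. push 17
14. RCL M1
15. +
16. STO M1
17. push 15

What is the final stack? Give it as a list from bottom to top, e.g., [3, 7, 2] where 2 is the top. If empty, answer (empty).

After op 1 (RCL M1): stack=[0] mem=[0,0,0,0]
After op 2 (pop): stack=[empty] mem=[0,0,0,0]
After op 3 (push 13): stack=[13] mem=[0,0,0,0]
After op 4 (push 19): stack=[13,19] mem=[0,0,0,0]
After op 5 (/): stack=[0] mem=[0,0,0,0]
After op 6 (STO M2): stack=[empty] mem=[0,0,0,0]
After op 7 (push 7): stack=[7] mem=[0,0,0,0]
After op 8 (pop): stack=[empty] mem=[0,0,0,0]
After op 9 (push 1): stack=[1] mem=[0,0,0,0]
After op 10 (RCL M2): stack=[1,0] mem=[0,0,0,0]
After op 11 (STO M1): stack=[1] mem=[0,0,0,0]
After op 12 (pop): stack=[empty] mem=[0,0,0,0]
After op 13 (push 17): stack=[17] mem=[0,0,0,0]
After op 14 (RCL M1): stack=[17,0] mem=[0,0,0,0]
After op 15 (+): stack=[17] mem=[0,0,0,0]
After op 16 (STO M1): stack=[empty] mem=[0,17,0,0]
After op 17 (push 15): stack=[15] mem=[0,17,0,0]

Answer: [15]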